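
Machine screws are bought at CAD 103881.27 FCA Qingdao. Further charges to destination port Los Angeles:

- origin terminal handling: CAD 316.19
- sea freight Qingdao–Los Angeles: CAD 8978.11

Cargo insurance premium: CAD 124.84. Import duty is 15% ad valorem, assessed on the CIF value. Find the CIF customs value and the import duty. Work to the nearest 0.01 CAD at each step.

CIF value: CAD 113300.41; import duty: CAD 16995.06

CIF = FCA price + pre-shipment costs + freight + insurance
CIF = 103881.27 + 316.19 + 8978.11 + 124.84 = 113300.41
Import duty = 113300.41 × 15% = 16995.06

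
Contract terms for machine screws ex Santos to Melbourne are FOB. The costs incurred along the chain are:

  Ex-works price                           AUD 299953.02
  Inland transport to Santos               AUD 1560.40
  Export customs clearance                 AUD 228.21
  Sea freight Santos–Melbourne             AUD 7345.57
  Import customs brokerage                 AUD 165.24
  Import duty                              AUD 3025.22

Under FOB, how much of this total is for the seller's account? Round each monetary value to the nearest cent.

Seller's account: AUD 301741.63

FOB: the seller bears costs until goods are on board at the origin port; the buyer bears freight, insurance and all costs thereafter.
Seller's account: goods 299953.02 + inland to port 1560.40 + export clearance 228.21 = 301741.63
Buyer's account: freight 7345.57 + brokerage 165.24 + duty 3025.22 = 10536.03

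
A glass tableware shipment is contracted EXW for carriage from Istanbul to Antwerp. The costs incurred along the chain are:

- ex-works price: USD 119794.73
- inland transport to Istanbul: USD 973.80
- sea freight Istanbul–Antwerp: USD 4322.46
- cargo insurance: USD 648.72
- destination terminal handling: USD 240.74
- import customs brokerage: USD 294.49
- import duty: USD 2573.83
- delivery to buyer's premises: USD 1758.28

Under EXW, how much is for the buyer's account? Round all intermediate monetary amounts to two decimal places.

EXW: the seller makes goods available at their premises; the buyer bears all onward costs.
Seller's account: goods 119794.73 = 119794.73
Buyer's account: inland to port 973.80 + freight 4322.46 + insurance 648.72 + destination terminal 240.74 + brokerage 294.49 + duty 2573.83 + delivery 1758.28 = 10812.32

Buyer's account: USD 10812.32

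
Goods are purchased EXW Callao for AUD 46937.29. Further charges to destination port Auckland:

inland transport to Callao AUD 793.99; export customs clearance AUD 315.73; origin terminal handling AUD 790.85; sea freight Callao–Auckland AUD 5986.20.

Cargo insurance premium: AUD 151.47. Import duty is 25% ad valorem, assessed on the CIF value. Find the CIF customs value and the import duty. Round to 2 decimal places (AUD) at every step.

CIF value: AUD 54975.53; import duty: AUD 13743.88

CIF = EXW price + pre-shipment costs + freight + insurance
CIF = 46937.29 + 793.99 + 315.73 + 790.85 + 5986.20 + 151.47 = 54975.53
Import duty = 54975.53 × 25% = 13743.88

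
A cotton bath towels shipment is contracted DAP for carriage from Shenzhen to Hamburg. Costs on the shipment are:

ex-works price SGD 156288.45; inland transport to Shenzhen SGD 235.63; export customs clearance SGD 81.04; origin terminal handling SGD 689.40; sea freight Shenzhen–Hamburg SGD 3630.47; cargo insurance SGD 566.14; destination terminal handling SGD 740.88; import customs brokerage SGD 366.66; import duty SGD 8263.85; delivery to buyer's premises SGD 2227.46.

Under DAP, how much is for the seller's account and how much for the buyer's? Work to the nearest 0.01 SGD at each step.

DAP: the seller bears all costs to the named destination except import duty and clearance.
Seller's account: goods 156288.45 + inland to port 235.63 + export clearance 81.04 + origin terminal 689.40 + freight 3630.47 + insurance 566.14 + destination terminal 740.88 + delivery 2227.46 = 164459.47
Buyer's account: brokerage 366.66 + duty 8263.85 = 8630.51

Seller: SGD 164459.47; buyer: SGD 8630.51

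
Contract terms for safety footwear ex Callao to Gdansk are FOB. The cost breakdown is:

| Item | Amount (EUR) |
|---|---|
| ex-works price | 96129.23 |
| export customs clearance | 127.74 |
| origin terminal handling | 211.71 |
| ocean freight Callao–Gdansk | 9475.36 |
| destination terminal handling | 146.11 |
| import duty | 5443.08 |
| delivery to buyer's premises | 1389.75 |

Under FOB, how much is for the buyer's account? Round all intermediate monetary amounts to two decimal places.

Buyer's account: EUR 16454.30

FOB: the seller bears costs until goods are on board at the origin port; the buyer bears freight, insurance and all costs thereafter.
Seller's account: goods 96129.23 + export clearance 127.74 + origin terminal 211.71 = 96468.68
Buyer's account: freight 9475.36 + destination terminal 146.11 + duty 5443.08 + delivery 1389.75 = 16454.30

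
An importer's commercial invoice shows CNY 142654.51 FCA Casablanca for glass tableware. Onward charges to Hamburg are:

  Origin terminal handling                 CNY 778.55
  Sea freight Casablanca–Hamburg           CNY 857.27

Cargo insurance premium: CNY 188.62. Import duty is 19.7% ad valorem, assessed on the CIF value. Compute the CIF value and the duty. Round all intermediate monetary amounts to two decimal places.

CIF = FCA price + pre-shipment costs + freight + insurance
CIF = 142654.51 + 778.55 + 857.27 + 188.62 = 144478.95
Import duty = 144478.95 × 19.7% = 28462.35

CIF value: CNY 144478.95; import duty: CNY 28462.35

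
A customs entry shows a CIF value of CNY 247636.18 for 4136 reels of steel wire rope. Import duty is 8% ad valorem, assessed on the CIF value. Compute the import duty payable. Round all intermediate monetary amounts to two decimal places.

Import duty: CNY 19810.89

Import duty = 247636.18 × 8% = 19810.89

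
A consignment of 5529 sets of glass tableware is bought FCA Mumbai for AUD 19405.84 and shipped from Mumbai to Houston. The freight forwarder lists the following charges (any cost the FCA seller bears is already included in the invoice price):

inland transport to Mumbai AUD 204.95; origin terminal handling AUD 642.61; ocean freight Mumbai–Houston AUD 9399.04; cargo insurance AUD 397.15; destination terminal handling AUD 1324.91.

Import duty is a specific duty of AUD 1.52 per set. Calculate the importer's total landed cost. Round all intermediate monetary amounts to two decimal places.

FCA: the seller delivers export-cleared goods to the carrier; the buyer bears costs from that point.
Already in the invoice (seller's account under FCA): inland to port — exclude.
CIF value = FCA price + origin terminal + freight + insurance = 19405.84 + 642.61 + 9399.04 + 397.15 = 29844.64
Import duty = 5529 × 1.52 = 8404.08
Buyer bears: origin terminal 642.61 + freight 9399.04 + insurance 397.15 + destination terminal 1324.91 + duty 8404.08 = 20167.79
Landed cost = invoice 19405.84 + 20167.79 = 39573.63

Total landed cost: AUD 39573.63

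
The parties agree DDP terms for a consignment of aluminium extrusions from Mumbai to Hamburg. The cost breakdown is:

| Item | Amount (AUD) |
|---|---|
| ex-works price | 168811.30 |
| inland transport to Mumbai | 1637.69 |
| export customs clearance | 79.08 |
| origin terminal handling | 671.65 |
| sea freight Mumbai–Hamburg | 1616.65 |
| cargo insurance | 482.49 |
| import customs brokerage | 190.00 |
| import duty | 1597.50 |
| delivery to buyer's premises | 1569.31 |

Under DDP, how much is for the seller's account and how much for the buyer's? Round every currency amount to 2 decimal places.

Seller: AUD 176655.67; buyer: AUD 0.00

DDP: the seller bears all costs including import duty.
Seller's account: goods 168811.30 + inland to port 1637.69 + export clearance 79.08 + origin terminal 671.65 + freight 1616.65 + insurance 482.49 + brokerage 190.00 + duty 1597.50 + delivery 1569.31 = 176655.67
Buyer's account: 0.00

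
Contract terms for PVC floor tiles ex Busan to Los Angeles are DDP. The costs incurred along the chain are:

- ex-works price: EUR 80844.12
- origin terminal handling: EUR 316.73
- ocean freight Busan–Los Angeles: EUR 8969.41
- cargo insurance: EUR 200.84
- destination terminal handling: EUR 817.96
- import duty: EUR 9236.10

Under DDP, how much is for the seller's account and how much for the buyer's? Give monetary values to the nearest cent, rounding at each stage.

Seller: EUR 100385.16; buyer: EUR 0.00

DDP: the seller bears all costs including import duty.
Seller's account: goods 80844.12 + origin terminal 316.73 + freight 8969.41 + insurance 200.84 + destination terminal 817.96 + duty 9236.10 = 100385.16
Buyer's account: 0.00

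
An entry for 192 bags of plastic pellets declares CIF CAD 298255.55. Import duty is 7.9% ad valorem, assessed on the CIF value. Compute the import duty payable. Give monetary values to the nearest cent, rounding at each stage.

Import duty = 298255.55 × 7.9% = 23562.19

Import duty: CAD 23562.19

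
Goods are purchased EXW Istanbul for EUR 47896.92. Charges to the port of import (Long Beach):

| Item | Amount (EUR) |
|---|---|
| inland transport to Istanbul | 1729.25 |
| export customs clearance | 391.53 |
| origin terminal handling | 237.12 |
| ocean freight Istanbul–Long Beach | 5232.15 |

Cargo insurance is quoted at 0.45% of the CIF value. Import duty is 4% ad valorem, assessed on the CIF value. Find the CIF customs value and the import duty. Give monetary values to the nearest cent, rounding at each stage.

CIF value: EUR 55737.79; import duty: EUR 2229.51

Let C be the CIF value. C = EXW price + pre-shipment costs + freight + 0.45% × C
C − 0.45% × C = 47896.92 + 1729.25 + 391.53 + 237.12 + 5232.15
0.9955 × C = 55486.97
C = 55486.97 / 0.9955 = 55737.79
Insurance premium = 0.45% × 55737.79 = 250.82
Import duty = 55737.79 × 4% = 2229.51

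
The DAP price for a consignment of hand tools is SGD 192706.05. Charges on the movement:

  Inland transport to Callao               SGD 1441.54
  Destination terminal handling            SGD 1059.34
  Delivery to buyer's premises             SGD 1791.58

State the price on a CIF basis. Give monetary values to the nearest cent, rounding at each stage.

Not relevant to the conversion: inland to port — on the seller under both DAP and CIF; already in the DAP price and stays in the CIF price.
From DAP to CIF, the seller no longer bears: destination terminal, delivery.
CIF price = 192706.05 − 1059.34 − 1791.58 = 189855.13

CIF price: SGD 189855.13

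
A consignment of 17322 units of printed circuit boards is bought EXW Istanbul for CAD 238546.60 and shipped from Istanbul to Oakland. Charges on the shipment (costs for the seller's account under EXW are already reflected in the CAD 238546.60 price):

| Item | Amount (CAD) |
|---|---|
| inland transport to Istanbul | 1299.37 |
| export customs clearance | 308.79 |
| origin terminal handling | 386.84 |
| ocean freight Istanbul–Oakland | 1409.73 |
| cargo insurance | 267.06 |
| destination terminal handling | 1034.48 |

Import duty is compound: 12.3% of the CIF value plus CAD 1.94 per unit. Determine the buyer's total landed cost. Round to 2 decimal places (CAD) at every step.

EXW: the seller makes goods available at their premises; the buyer bears all onward costs.
CIF value = EXW price + inland to port + export clearance + origin terminal + freight + insurance = 238546.60 + 1299.37 + 308.79 + 386.84 + 1409.73 + 267.06 = 242218.39
Ad valorem component: 242218.39 × 12.3% = 29792.86
Specific component: 17322 × 1.94 = 33604.68
Import duty = 29792.86 + 33604.68 = 63397.54
Buyer bears: inland to port 1299.37 + export clearance 308.79 + origin terminal 386.84 + freight 1409.73 + insurance 267.06 + destination terminal 1034.48 + duty 63397.54 = 68103.81
Landed cost = invoice 238546.60 + 68103.81 = 306650.41

Total landed cost: CAD 306650.41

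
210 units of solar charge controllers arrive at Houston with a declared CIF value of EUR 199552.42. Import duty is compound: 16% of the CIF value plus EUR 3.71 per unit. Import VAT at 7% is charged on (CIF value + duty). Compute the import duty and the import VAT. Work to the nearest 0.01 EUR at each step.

Import duty: EUR 32707.49; import VAT: EUR 16258.19

Ad valorem component: 199552.42 × 16% = 31928.39
Specific component: 210 × 3.71 = 779.10
Import duty = 31928.39 + 779.10 = 32707.49
VAT base = CIF + duty = 199552.42 + 32707.49 = 232259.91
Import VAT = 232259.91 × 7% = 16258.19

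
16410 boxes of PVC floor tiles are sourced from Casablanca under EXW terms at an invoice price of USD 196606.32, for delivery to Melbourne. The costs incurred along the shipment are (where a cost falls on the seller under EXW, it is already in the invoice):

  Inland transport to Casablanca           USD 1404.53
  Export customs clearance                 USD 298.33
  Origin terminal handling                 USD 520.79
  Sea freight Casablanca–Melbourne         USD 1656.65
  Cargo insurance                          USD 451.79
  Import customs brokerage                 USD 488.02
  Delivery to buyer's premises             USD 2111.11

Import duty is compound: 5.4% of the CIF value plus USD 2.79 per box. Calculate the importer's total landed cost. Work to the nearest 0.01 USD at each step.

Total landed cost: USD 260172.11

EXW: the seller makes goods available at their premises; the buyer bears all onward costs.
CIF value = EXW price + inland to port + export clearance + origin terminal + freight + insurance = 196606.32 + 1404.53 + 298.33 + 520.79 + 1656.65 + 451.79 = 200938.41
Ad valorem component: 200938.41 × 5.4% = 10850.67
Specific component: 16410 × 2.79 = 45783.90
Import duty = 10850.67 + 45783.90 = 56634.57
Buyer bears: inland to port 1404.53 + export clearance 298.33 + origin terminal 520.79 + freight 1656.65 + insurance 451.79 + brokerage 488.02 + delivery 2111.11 + duty 56634.57 = 63565.79
Landed cost = invoice 196606.32 + 63565.79 = 260172.11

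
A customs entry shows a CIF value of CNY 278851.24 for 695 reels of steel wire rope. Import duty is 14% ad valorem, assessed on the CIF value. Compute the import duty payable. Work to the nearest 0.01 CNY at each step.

Import duty = 278851.24 × 14% = 39039.17

Import duty: CNY 39039.17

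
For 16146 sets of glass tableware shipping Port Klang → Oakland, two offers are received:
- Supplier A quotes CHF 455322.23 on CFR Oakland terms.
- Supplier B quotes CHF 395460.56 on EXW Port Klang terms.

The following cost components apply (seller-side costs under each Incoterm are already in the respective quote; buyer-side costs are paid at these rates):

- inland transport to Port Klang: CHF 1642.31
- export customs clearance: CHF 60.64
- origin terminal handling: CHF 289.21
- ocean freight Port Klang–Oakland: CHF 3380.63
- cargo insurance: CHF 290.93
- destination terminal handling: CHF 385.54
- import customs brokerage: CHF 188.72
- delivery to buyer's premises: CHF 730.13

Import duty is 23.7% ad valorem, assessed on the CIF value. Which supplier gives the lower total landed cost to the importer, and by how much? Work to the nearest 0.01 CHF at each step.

Supplier B is cheaper by CHF 67402.75

Supplier A (CFR):
CIF value = CFR price + insurance = 455322.23 + 290.93 = 455613.16
Import duty = 455613.16 × 23.7% = 107980.32
Buyer bears (A): 290.93 + 385.54 + 188.72 + 730.13 = 1595.32
Landed cost (A) = invoice 455322.23 + 1595.32 + duty 107980.32 = 564897.87
Supplier B (EXW):
CIF value = EXW price + inland to port + export clearance + origin terminal + freight + insurance = 395460.56 + 1642.31 + 60.64 + 289.21 + 3380.63 + 290.93 = 401124.28
Import duty = 401124.28 × 23.7% = 95066.45
Buyer bears (B): 1642.31 + 60.64 + 289.21 + 3380.63 + 290.93 + 385.54 + 188.72 + 730.13 = 6968.11
Landed cost (B) = invoice 395460.56 + 6968.11 + duty 95066.45 = 497495.12
Difference = |564897.87 − 497495.12| = 67402.75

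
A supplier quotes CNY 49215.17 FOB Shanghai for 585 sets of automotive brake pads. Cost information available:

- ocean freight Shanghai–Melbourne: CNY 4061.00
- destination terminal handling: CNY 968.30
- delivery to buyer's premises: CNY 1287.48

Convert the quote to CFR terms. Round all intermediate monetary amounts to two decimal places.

CFR price: CNY 53276.17

Not relevant to the conversion: delivery, destination terminal — on the buyer under both terms; not part of either seller's price.
From FOB to CFR, the seller additionally bears: freight.
CFR price = 49215.17 + 4061.00 = 53276.17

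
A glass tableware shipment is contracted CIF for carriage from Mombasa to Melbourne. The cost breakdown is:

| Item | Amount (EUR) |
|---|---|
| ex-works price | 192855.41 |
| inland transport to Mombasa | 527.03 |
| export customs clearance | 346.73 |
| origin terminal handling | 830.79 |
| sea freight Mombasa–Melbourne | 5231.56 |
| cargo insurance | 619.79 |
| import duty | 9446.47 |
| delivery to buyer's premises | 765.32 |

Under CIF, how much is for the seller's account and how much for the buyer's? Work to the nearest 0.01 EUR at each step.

Seller: EUR 200411.31; buyer: EUR 10211.79

CIF: the seller pays costs through ocean freight and marine insurance to the destination port.
Seller's account: goods 192855.41 + inland to port 527.03 + export clearance 346.73 + origin terminal 830.79 + freight 5231.56 + insurance 619.79 = 200411.31
Buyer's account: duty 9446.47 + delivery 765.32 = 10211.79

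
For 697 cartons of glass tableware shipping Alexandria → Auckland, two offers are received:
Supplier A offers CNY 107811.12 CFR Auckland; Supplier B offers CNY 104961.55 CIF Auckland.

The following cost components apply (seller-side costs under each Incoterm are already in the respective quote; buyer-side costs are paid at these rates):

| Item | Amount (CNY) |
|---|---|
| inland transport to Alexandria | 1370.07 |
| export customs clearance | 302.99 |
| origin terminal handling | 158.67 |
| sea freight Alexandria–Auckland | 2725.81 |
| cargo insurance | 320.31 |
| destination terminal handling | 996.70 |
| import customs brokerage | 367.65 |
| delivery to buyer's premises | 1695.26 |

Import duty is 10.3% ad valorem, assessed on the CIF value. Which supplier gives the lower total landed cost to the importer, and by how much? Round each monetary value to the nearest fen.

Supplier A (CFR):
CIF value = CFR price + insurance = 107811.12 + 320.31 = 108131.43
Import duty = 108131.43 × 10.3% = 11137.54
Buyer bears (A): 320.31 + 996.70 + 367.65 + 1695.26 = 3379.92
Landed cost (A) = invoice 107811.12 + 3379.92 + duty 11137.54 = 122328.58
Supplier B (CIF):
The CIF price already equals the CIF value: 104961.55
Import duty = 104961.55 × 10.3% = 10811.04
Buyer bears (B): 996.70 + 367.65 + 1695.26 = 3059.61
Landed cost (B) = invoice 104961.55 + 3059.61 + duty 10811.04 = 118832.20
Difference = |122328.58 − 118832.20| = 3496.38

Supplier B is cheaper by CNY 3496.38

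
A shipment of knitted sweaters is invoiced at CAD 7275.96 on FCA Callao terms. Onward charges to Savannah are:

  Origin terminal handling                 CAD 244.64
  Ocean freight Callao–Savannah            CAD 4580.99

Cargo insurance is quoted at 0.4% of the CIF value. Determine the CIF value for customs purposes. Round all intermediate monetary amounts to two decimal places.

CIF value: CAD 12150.19

Let C be the CIF value. C = FCA price + pre-shipment costs + freight + 0.4% × C
C − 0.4% × C = 7275.96 + 244.64 + 4580.99
0.996 × C = 12101.59
C = 12101.59 / 0.996 = 12150.19
Insurance premium = 0.4% × 12150.19 = 48.60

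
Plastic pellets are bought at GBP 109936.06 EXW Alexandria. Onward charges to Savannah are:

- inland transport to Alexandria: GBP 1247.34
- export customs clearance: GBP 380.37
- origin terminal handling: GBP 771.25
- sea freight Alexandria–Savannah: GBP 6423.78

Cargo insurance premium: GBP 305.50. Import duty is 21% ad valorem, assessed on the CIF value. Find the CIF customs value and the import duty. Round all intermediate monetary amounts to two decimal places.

CIF value: GBP 119064.30; import duty: GBP 25003.50

CIF = EXW price + pre-shipment costs + freight + insurance
CIF = 109936.06 + 1247.34 + 380.37 + 771.25 + 6423.78 + 305.50 = 119064.30
Import duty = 119064.30 × 21% = 25003.50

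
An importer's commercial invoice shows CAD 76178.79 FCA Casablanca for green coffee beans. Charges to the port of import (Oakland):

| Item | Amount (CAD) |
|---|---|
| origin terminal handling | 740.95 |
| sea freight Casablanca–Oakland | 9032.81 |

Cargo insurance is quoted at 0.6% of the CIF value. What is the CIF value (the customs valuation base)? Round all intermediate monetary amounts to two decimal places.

Let C be the CIF value. C = FCA price + pre-shipment costs + freight + 0.6% × C
C − 0.6% × C = 76178.79 + 740.95 + 9032.81
0.994 × C = 85952.55
C = 85952.55 / 0.994 = 86471.38
Insurance premium = 0.6% × 86471.38 = 518.83

CIF value: CAD 86471.38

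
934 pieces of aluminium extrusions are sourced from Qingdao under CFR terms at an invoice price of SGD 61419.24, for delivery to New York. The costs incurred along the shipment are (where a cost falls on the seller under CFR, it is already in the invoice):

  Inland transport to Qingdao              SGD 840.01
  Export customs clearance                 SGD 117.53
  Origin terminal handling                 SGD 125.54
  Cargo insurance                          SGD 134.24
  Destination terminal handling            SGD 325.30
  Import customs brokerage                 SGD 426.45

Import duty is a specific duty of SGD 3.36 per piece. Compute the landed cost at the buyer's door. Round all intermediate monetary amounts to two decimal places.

Total landed cost: SGD 65443.47

CFR: the seller pays costs through ocean freight to the destination port, but not insurance.
Already in the invoice (seller's account under CFR): inland to port, export clearance, origin terminal — exclude.
CIF value = CFR price + insurance = 61419.24 + 134.24 = 61553.48
Import duty = 934 × 3.36 = 3138.24
Buyer bears: insurance 134.24 + destination terminal 325.30 + brokerage 426.45 + duty 3138.24 = 4024.23
Landed cost = invoice 61419.24 + 4024.23 = 65443.47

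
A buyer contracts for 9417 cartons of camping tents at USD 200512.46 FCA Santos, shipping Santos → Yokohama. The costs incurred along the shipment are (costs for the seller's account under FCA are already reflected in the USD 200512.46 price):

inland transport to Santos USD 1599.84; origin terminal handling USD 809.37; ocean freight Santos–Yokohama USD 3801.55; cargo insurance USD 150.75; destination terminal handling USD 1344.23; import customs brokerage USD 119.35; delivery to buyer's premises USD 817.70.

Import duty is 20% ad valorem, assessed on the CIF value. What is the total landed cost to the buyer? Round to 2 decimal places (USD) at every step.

Total landed cost: USD 248610.24

FCA: the seller delivers export-cleared goods to the carrier; the buyer bears costs from that point.
Already in the invoice (seller's account under FCA): inland to port — exclude.
CIF value = FCA price + origin terminal + freight + insurance = 200512.46 + 809.37 + 3801.55 + 150.75 = 205274.13
Import duty = 205274.13 × 20% = 41054.83
Buyer bears: origin terminal 809.37 + freight 3801.55 + insurance 150.75 + destination terminal 1344.23 + brokerage 119.35 + delivery 817.70 + duty 41054.83 = 48097.78
Landed cost = invoice 200512.46 + 48097.78 = 248610.24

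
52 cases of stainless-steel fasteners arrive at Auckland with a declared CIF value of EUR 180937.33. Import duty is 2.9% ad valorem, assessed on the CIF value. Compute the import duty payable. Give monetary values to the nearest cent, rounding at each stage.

Import duty = 180937.33 × 2.9% = 5247.18

Import duty: EUR 5247.18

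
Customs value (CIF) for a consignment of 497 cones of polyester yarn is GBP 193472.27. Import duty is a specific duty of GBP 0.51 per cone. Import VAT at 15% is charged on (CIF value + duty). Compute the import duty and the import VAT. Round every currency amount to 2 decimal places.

Import duty = 497 × 0.51 = 253.47
VAT base = CIF + duty = 193472.27 + 253.47 = 193725.74
Import VAT = 193725.74 × 15% = 29058.86

Import duty: GBP 253.47; import VAT: GBP 29058.86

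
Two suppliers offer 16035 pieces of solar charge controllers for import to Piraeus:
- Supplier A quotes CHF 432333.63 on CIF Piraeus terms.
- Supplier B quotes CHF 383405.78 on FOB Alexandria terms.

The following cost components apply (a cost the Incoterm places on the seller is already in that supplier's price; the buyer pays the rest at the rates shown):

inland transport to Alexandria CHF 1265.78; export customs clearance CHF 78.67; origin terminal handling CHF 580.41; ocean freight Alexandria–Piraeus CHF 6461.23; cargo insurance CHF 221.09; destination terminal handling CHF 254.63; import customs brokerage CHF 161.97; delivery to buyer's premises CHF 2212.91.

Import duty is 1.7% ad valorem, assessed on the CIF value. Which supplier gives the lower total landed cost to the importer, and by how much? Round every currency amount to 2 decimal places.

Supplier A (CIF):
The CIF price already equals the CIF value: 432333.63
Import duty = 432333.63 × 1.7% = 7349.67
Buyer bears (A): 254.63 + 161.97 + 2212.91 = 2629.51
Landed cost (A) = invoice 432333.63 + 2629.51 + duty 7349.67 = 442312.81
Supplier B (FOB):
CIF value = FOB price + freight + insurance = 383405.78 + 6461.23 + 221.09 = 390088.10
Import duty = 390088.10 × 1.7% = 6631.50
Buyer bears (B): 6461.23 + 221.09 + 254.63 + 161.97 + 2212.91 = 9311.83
Landed cost (B) = invoice 383405.78 + 9311.83 + duty 6631.50 = 399349.11
Difference = |442312.81 − 399349.11| = 42963.70

Supplier B is cheaper by CHF 42963.70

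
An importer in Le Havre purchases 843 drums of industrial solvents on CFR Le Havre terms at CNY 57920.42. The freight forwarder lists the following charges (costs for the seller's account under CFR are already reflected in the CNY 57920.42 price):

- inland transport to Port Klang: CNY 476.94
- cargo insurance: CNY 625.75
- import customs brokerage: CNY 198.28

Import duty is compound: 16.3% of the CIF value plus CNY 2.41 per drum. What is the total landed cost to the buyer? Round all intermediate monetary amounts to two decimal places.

Total landed cost: CNY 70319.11

CFR: the seller pays costs through ocean freight to the destination port, but not insurance.
Already in the invoice (seller's account under CFR): inland to port — exclude.
CIF value = CFR price + insurance = 57920.42 + 625.75 = 58546.17
Ad valorem component: 58546.17 × 16.3% = 9543.03
Specific component: 843 × 2.41 = 2031.63
Import duty = 9543.03 + 2031.63 = 11574.66
Buyer bears: insurance 625.75 + brokerage 198.28 + duty 11574.66 = 12398.69
Landed cost = invoice 57920.42 + 12398.69 = 70319.11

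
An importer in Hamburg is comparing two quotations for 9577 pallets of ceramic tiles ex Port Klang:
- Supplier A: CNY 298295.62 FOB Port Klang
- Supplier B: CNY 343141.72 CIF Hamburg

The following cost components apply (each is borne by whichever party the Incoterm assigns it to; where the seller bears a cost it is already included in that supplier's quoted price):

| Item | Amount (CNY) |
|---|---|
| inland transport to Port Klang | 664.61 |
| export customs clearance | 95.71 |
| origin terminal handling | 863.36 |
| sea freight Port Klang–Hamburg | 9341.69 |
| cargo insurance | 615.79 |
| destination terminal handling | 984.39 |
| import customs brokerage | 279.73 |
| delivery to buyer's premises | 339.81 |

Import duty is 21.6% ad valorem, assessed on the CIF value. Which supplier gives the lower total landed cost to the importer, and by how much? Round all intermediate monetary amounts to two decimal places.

Supplier A is cheaper by CNY 42424.56

Supplier A (FOB):
CIF value = FOB price + freight + insurance = 298295.62 + 9341.69 + 615.79 = 308253.10
Import duty = 308253.10 × 21.6% = 66582.67
Buyer bears (A): 9341.69 + 615.79 + 984.39 + 279.73 + 339.81 = 11561.41
Landed cost (A) = invoice 298295.62 + 11561.41 + duty 66582.67 = 376439.70
Supplier B (CIF):
The CIF price already equals the CIF value: 343141.72
Import duty = 343141.72 × 21.6% = 74118.61
Buyer bears (B): 984.39 + 279.73 + 339.81 = 1603.93
Landed cost (B) = invoice 343141.72 + 1603.93 + duty 74118.61 = 418864.26
Difference = |376439.70 − 418864.26| = 42424.56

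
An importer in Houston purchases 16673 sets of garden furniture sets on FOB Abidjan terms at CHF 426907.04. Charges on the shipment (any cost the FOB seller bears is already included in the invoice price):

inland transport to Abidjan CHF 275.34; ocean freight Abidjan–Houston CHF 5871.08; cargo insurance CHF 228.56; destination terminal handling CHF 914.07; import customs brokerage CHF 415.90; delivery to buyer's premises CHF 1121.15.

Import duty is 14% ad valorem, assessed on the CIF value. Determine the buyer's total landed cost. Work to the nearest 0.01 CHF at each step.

Total landed cost: CHF 496078.74

FOB: the seller bears costs until goods are on board at the origin port; the buyer bears freight, insurance and all costs thereafter.
Already in the invoice (seller's account under FOB): inland to port — exclude.
CIF value = FOB price + freight + insurance = 426907.04 + 5871.08 + 228.56 = 433006.68
Import duty = 433006.68 × 14% = 60620.94
Buyer bears: freight 5871.08 + insurance 228.56 + destination terminal 914.07 + brokerage 415.90 + delivery 1121.15 + duty 60620.94 = 69171.70
Landed cost = invoice 426907.04 + 69171.70 = 496078.74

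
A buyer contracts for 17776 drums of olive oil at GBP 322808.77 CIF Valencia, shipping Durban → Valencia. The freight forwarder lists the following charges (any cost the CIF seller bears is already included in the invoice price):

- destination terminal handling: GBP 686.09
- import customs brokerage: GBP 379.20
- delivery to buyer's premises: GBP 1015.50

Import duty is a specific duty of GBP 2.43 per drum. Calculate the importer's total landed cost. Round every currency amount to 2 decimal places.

CIF: the seller pays costs through ocean freight and marine insurance to the destination port.
The CIF price already equals the CIF value: 322808.77
Import duty = 17776 × 2.43 = 43195.68
Buyer bears: destination terminal 686.09 + brokerage 379.20 + delivery 1015.50 + duty 43195.68 = 45276.47
Landed cost = invoice 322808.77 + 45276.47 = 368085.24

Total landed cost: GBP 368085.24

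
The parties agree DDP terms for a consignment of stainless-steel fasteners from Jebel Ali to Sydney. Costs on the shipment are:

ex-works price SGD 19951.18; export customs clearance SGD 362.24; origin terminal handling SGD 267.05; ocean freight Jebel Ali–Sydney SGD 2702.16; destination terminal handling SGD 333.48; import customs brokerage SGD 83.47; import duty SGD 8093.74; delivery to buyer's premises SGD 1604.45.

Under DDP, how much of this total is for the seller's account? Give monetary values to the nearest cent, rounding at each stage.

DDP: the seller bears all costs including import duty.
Seller's account: goods 19951.18 + export clearance 362.24 + origin terminal 267.05 + freight 2702.16 + destination terminal 333.48 + brokerage 83.47 + duty 8093.74 + delivery 1604.45 = 33397.77
Buyer's account: 0.00

Seller's account: SGD 33397.77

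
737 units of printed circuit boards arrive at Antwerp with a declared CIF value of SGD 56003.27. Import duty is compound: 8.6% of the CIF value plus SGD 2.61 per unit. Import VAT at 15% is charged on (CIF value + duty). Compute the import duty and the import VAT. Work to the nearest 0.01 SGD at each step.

Import duty: SGD 6739.85; import VAT: SGD 9411.47

Ad valorem component: 56003.27 × 8.6% = 4816.28
Specific component: 737 × 2.61 = 1923.57
Import duty = 4816.28 + 1923.57 = 6739.85
VAT base = CIF + duty = 56003.27 + 6739.85 = 62743.12
Import VAT = 62743.12 × 15% = 9411.47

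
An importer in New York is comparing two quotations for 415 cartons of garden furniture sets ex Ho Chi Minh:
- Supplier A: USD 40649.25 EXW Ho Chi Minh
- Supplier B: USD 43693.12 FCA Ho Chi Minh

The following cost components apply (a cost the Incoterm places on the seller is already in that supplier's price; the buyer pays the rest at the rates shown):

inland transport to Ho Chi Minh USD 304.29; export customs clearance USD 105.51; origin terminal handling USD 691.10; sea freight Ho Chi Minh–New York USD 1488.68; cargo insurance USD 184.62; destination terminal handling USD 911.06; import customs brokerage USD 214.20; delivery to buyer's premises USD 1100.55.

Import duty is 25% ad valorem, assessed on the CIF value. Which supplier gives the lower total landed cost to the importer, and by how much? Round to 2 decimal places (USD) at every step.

Supplier A (EXW):
CIF value = EXW price + inland to port + export clearance + origin terminal + freight + insurance = 40649.25 + 304.29 + 105.51 + 691.10 + 1488.68 + 184.62 = 43423.45
Import duty = 43423.45 × 25% = 10855.86
Buyer bears (A): 304.29 + 105.51 + 691.10 + 1488.68 + 184.62 + 911.06 + 214.20 + 1100.55 = 5000.01
Landed cost (A) = invoice 40649.25 + 5000.01 + duty 10855.86 = 56505.12
Supplier B (FCA):
CIF value = FCA price + origin terminal + freight + insurance = 43693.12 + 691.10 + 1488.68 + 184.62 = 46057.52
Import duty = 46057.52 × 25% = 11514.38
Buyer bears (B): 691.10 + 1488.68 + 184.62 + 911.06 + 214.20 + 1100.55 = 4590.21
Landed cost (B) = invoice 43693.12 + 4590.21 + duty 11514.38 = 59797.71
Difference = |56505.12 − 59797.71| = 3292.59

Supplier A is cheaper by USD 3292.59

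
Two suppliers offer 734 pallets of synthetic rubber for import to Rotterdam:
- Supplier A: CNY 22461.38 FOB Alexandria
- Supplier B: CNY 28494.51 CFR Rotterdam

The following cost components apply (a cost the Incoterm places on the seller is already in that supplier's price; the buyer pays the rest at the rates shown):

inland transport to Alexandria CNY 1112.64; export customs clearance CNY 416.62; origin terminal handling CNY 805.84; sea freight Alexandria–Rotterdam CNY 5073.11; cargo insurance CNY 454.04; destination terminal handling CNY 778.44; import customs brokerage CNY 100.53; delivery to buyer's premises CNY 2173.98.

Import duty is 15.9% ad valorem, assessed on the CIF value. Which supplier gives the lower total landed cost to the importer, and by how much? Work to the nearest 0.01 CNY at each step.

Supplier A is cheaper by CNY 1112.66

Supplier A (FOB):
CIF value = FOB price + freight + insurance = 22461.38 + 5073.11 + 454.04 = 27988.53
Import duty = 27988.53 × 15.9% = 4450.18
Buyer bears (A): 5073.11 + 454.04 + 778.44 + 100.53 + 2173.98 = 8580.10
Landed cost (A) = invoice 22461.38 + 8580.10 + duty 4450.18 = 35491.66
Supplier B (CFR):
CIF value = CFR price + insurance = 28494.51 + 454.04 = 28948.55
Import duty = 28948.55 × 15.9% = 4602.82
Buyer bears (B): 454.04 + 778.44 + 100.53 + 2173.98 = 3506.99
Landed cost (B) = invoice 28494.51 + 3506.99 + duty 4602.82 = 36604.32
Difference = |35491.66 − 36604.32| = 1112.66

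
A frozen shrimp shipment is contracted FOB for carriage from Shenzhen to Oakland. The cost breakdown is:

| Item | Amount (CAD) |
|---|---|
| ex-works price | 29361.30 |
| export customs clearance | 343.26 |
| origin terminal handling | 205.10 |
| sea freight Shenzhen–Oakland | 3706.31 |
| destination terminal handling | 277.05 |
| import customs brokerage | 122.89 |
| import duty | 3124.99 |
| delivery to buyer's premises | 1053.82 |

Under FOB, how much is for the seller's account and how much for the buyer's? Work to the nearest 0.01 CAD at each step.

Seller: CAD 29909.66; buyer: CAD 8285.06

FOB: the seller bears costs until goods are on board at the origin port; the buyer bears freight, insurance and all costs thereafter.
Seller's account: goods 29361.30 + export clearance 343.26 + origin terminal 205.10 = 29909.66
Buyer's account: freight 3706.31 + destination terminal 277.05 + brokerage 122.89 + duty 3124.99 + delivery 1053.82 = 8285.06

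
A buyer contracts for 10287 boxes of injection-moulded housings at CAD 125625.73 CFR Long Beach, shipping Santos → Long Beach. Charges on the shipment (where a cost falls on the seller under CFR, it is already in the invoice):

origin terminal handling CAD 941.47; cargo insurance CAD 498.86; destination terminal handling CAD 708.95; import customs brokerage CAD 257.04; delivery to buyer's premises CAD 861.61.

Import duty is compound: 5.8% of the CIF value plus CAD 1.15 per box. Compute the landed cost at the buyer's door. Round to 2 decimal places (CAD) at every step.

Total landed cost: CAD 147097.47

CFR: the seller pays costs through ocean freight to the destination port, but not insurance.
Already in the invoice (seller's account under CFR): origin terminal — exclude.
CIF value = CFR price + insurance = 125625.73 + 498.86 = 126124.59
Ad valorem component: 126124.59 × 5.8% = 7315.23
Specific component: 10287 × 1.15 = 11830.05
Import duty = 7315.23 + 11830.05 = 19145.28
Buyer bears: insurance 498.86 + destination terminal 708.95 + brokerage 257.04 + delivery 861.61 + duty 19145.28 = 21471.74
Landed cost = invoice 125625.73 + 21471.74 = 147097.47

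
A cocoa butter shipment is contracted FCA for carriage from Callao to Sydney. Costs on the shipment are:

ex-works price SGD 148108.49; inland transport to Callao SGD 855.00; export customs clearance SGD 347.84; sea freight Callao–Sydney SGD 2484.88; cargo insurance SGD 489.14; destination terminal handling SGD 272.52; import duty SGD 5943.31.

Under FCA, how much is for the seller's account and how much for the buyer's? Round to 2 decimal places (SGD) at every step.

Seller: SGD 149311.33; buyer: SGD 9189.85

FCA: the seller delivers export-cleared goods to the carrier; the buyer bears costs from that point.
Seller's account: goods 148108.49 + inland to port 855.00 + export clearance 347.84 = 149311.33
Buyer's account: freight 2484.88 + insurance 489.14 + destination terminal 272.52 + duty 5943.31 = 9189.85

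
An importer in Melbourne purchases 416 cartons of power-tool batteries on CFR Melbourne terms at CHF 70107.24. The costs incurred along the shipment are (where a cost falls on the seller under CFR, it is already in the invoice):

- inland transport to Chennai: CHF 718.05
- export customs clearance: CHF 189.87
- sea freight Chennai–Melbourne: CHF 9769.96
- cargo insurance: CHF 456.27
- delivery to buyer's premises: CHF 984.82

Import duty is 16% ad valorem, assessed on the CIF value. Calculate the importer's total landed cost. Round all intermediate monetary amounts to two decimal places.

Total landed cost: CHF 82838.49

CFR: the seller pays costs through ocean freight to the destination port, but not insurance.
Already in the invoice (seller's account under CFR): inland to port, export clearance, freight — exclude.
CIF value = CFR price + insurance = 70107.24 + 456.27 = 70563.51
Import duty = 70563.51 × 16% = 11290.16
Buyer bears: insurance 456.27 + delivery 984.82 + duty 11290.16 = 12731.25
Landed cost = invoice 70107.24 + 12731.25 = 82838.49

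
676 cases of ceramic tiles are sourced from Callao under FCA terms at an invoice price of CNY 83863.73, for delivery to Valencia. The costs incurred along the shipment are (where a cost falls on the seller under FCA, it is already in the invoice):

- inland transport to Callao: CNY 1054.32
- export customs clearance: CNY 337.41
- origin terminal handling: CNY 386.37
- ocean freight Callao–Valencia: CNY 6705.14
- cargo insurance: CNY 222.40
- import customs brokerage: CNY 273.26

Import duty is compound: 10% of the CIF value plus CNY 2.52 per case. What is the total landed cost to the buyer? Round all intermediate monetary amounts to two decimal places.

Total landed cost: CNY 102272.18

FCA: the seller delivers export-cleared goods to the carrier; the buyer bears costs from that point.
Already in the invoice (seller's account under FCA): inland to port, export clearance — exclude.
CIF value = FCA price + origin terminal + freight + insurance = 83863.73 + 386.37 + 6705.14 + 222.40 = 91177.64
Ad valorem component: 91177.64 × 10% = 9117.76
Specific component: 676 × 2.52 = 1703.52
Import duty = 9117.76 + 1703.52 = 10821.28
Buyer bears: origin terminal 386.37 + freight 6705.14 + insurance 222.40 + brokerage 273.26 + duty 10821.28 = 18408.45
Landed cost = invoice 83863.73 + 18408.45 = 102272.18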